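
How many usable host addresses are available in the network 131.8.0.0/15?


Host bits = 32 - 15 = 17
Total addresses = 2^17 = 131072
Usable = total - 2 (network and broadcast)
Usable hosts: 131070


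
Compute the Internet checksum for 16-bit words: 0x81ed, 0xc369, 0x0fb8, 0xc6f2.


Sum all words (with carry folding):
+ 0x81ed = 0x81ed
+ 0xc369 = 0x4557
+ 0x0fb8 = 0x550f
+ 0xc6f2 = 0x1c02
One's complement: ~0x1c02
Checksum = 0xe3fd


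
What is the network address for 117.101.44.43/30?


IP:   01110101.01100101.00101100.00101011
Mask: 11111111.11111111.11111111.11111100
AND operation:
Net:  01110101.01100101.00101100.00101000
Network: 117.101.44.40/30


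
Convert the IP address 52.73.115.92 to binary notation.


52 = 00110100
73 = 01001001
115 = 01110011
92 = 01011100
Binary: 00110100.01001001.01110011.01011100


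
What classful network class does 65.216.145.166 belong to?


First octet: 65
Binary: 01000001
0xxxxxxx -> Class A (1-126)
Class A, default mask 255.0.0.0 (/8)


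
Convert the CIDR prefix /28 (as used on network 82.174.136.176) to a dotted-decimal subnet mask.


/28 means 28 network bits, 4 host bits
Binary: 11111111111111111111111111110000
Mask: 255.255.255.240


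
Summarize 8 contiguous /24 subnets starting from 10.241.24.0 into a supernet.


Original prefix: /24
Number of subnets: 8 = 2^3
New prefix = 24 - 3 = 21
Supernet: 10.241.24.0/21


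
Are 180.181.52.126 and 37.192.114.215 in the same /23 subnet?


Mask: 255.255.254.0
180.181.52.126 AND mask = 180.181.52.0
37.192.114.215 AND mask = 37.192.114.0
No, different subnets (180.181.52.0 vs 37.192.114.0)


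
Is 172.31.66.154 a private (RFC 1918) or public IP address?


RFC 1918 private ranges:
  10.0.0.0/8 (10.0.0.0 - 10.255.255.255)
  172.16.0.0/12 (172.16.0.0 - 172.31.255.255)
  192.168.0.0/16 (192.168.0.0 - 192.168.255.255)
Private (in 172.16.0.0/12)


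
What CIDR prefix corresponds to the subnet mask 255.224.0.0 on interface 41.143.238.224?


Binary: 11111111.11100000.00000000.00000000
Count leading 1s
Prefix: /11


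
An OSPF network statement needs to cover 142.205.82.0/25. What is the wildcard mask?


Subnet mask: 255.255.255.128
Wildcard = 255.255.255.255 - subnet mask
255 - 255 = 0
255 - 255 = 0
255 - 255 = 0
255 - 128 = 127
Wildcard: 0.0.0.127


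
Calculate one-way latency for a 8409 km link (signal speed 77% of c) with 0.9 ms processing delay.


Speed = 0.77 * 3e5 km/s = 231000 km/s
Propagation delay = 8409 / 231000 = 0.0364 s = 36.4026 ms
Processing delay = 0.9 ms
Total one-way latency = 37.3026 ms


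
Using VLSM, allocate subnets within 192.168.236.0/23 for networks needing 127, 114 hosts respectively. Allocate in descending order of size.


127 hosts -> /24 (254 usable): 192.168.236.0/24
114 hosts -> /25 (126 usable): 192.168.237.0/25
Allocation: 192.168.236.0/24 (127 hosts, 254 usable); 192.168.237.0/25 (114 hosts, 126 usable)


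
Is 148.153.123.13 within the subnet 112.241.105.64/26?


Subnet network: 112.241.105.64
Test IP AND mask: 148.153.123.0
No, 148.153.123.13 is not in 112.241.105.64/26


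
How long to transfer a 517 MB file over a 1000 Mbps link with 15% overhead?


Effective throughput = 1000 * (1 - 15/100) = 850 Mbps
File size in Mb = 517 * 8 = 4136 Mb
Time = 4136 / 850
Time = 4.8659 seconds


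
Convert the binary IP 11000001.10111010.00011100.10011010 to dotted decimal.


11000001 = 193
10111010 = 186
00011100 = 28
10011010 = 154
IP: 193.186.28.154


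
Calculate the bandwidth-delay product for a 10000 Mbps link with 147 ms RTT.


BDP = bandwidth * RTT
= 10000 Mbps * 147 ms
= 10000 * 1e6 * 147 / 1000 bits
= 1470000000 bits
= 183750000 bytes
= 179443.3594 KB
BDP = 1470000000 bits (183750000 bytes)


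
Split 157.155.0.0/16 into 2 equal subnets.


New prefix = 16 + 1 = 17
Each subnet has 32768 addresses
  157.155.0.0/17
  157.155.128.0/17
Subnets: 157.155.0.0/17, 157.155.128.0/17


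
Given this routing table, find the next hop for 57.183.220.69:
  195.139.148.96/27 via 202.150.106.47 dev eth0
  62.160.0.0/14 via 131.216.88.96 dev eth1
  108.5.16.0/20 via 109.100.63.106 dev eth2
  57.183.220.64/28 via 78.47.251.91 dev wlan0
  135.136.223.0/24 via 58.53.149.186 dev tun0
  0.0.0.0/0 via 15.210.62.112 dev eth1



Longest prefix match for 57.183.220.69:
  /27 195.139.148.96: no
  /14 62.160.0.0: no
  /20 108.5.16.0: no
  /28 57.183.220.64: MATCH
  /24 135.136.223.0: no
  /0 0.0.0.0: MATCH
Selected: next-hop 78.47.251.91 via wlan0 (matched /28)


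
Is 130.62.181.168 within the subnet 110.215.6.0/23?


Subnet network: 110.215.6.0
Test IP AND mask: 130.62.180.0
No, 130.62.181.168 is not in 110.215.6.0/23


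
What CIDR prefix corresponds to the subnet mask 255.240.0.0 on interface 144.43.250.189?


Binary: 11111111.11110000.00000000.00000000
Count leading 1s
Prefix: /12


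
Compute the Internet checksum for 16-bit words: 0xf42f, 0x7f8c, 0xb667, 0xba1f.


Sum all words (with carry folding):
+ 0xf42f = 0xf42f
+ 0x7f8c = 0x73bc
+ 0xb667 = 0x2a24
+ 0xba1f = 0xe443
One's complement: ~0xe443
Checksum = 0x1bbc


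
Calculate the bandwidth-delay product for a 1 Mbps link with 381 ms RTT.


BDP = bandwidth * RTT
= 1 Mbps * 381 ms
= 1 * 1e6 * 381 / 1000 bits
= 381000 bits
= 47625 bytes
= 46.5088 KB
BDP = 381000 bits (47625 bytes)


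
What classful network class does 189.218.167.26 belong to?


First octet: 189
Binary: 10111101
10xxxxxx -> Class B (128-191)
Class B, default mask 255.255.0.0 (/16)


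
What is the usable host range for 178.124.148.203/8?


Network: 178.0.0.0
Broadcast: 178.255.255.255
First usable = network + 1
Last usable = broadcast - 1
Range: 178.0.0.1 to 178.255.255.254


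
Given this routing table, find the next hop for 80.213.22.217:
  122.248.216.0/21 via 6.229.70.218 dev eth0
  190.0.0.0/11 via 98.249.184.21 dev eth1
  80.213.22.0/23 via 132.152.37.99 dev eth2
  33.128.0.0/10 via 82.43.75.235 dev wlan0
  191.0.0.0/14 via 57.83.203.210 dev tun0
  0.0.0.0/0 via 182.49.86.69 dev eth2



Longest prefix match for 80.213.22.217:
  /21 122.248.216.0: no
  /11 190.0.0.0: no
  /23 80.213.22.0: MATCH
  /10 33.128.0.0: no
  /14 191.0.0.0: no
  /0 0.0.0.0: MATCH
Selected: next-hop 132.152.37.99 via eth2 (matched /23)


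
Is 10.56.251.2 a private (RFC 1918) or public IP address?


RFC 1918 private ranges:
  10.0.0.0/8 (10.0.0.0 - 10.255.255.255)
  172.16.0.0/12 (172.16.0.0 - 172.31.255.255)
  192.168.0.0/16 (192.168.0.0 - 192.168.255.255)
Private (in 10.0.0.0/8)


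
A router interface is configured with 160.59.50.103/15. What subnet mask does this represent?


/15 means 15 network bits, 17 host bits
Binary: 11111111111111100000000000000000
Mask: 255.254.0.0


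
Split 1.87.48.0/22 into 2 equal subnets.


New prefix = 22 + 1 = 23
Each subnet has 512 addresses
  1.87.48.0/23
  1.87.50.0/23
Subnets: 1.87.48.0/23, 1.87.50.0/23


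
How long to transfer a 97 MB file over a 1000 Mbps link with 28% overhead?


Effective throughput = 1000 * (1 - 28/100) = 720 Mbps
File size in Mb = 97 * 8 = 776 Mb
Time = 776 / 720
Time = 1.0778 seconds


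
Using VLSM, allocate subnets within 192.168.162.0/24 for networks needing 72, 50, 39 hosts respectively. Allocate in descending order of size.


72 hosts -> /25 (126 usable): 192.168.162.0/25
50 hosts -> /26 (62 usable): 192.168.162.128/26
39 hosts -> /26 (62 usable): 192.168.162.192/26
Allocation: 192.168.162.0/25 (72 hosts, 126 usable); 192.168.162.128/26 (50 hosts, 62 usable); 192.168.162.192/26 (39 hosts, 62 usable)


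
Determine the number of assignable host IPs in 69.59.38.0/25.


Host bits = 32 - 25 = 7
Total addresses = 2^7 = 128
Usable = total - 2 (network and broadcast)
Usable hosts: 126


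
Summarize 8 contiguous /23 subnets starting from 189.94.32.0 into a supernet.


Original prefix: /23
Number of subnets: 8 = 2^3
New prefix = 23 - 3 = 20
Supernet: 189.94.32.0/20


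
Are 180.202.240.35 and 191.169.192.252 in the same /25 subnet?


Mask: 255.255.255.128
180.202.240.35 AND mask = 180.202.240.0
191.169.192.252 AND mask = 191.169.192.128
No, different subnets (180.202.240.0 vs 191.169.192.128)


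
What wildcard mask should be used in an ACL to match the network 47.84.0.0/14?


Subnet mask: 255.252.0.0
Wildcard = 255.255.255.255 - subnet mask
255 - 255 = 0
255 - 252 = 3
255 - 0 = 255
255 - 0 = 255
Wildcard: 0.3.255.255


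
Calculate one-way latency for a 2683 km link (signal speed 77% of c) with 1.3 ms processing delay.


Speed = 0.77 * 3e5 km/s = 231000 km/s
Propagation delay = 2683 / 231000 = 0.0116 s = 11.6147 ms
Processing delay = 1.3 ms
Total one-way latency = 12.9147 ms


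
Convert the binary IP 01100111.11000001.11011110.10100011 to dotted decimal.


01100111 = 103
11000001 = 193
11011110 = 222
10100011 = 163
IP: 103.193.222.163


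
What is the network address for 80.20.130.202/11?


IP:   01010000.00010100.10000010.11001010
Mask: 11111111.11100000.00000000.00000000
AND operation:
Net:  01010000.00000000.00000000.00000000
Network: 80.0.0.0/11


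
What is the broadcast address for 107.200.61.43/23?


Network: 107.200.60.0/23
Host bits = 9
Set all host bits to 1:
Broadcast: 107.200.61.255


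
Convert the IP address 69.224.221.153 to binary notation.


69 = 01000101
224 = 11100000
221 = 11011101
153 = 10011001
Binary: 01000101.11100000.11011101.10011001


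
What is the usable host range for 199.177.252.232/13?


Network: 199.176.0.0
Broadcast: 199.183.255.255
First usable = network + 1
Last usable = broadcast - 1
Range: 199.176.0.1 to 199.183.255.254


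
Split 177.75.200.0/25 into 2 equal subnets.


New prefix = 25 + 1 = 26
Each subnet has 64 addresses
  177.75.200.0/26
  177.75.200.64/26
Subnets: 177.75.200.0/26, 177.75.200.64/26


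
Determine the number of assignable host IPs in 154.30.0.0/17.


Host bits = 32 - 17 = 15
Total addresses = 2^15 = 32768
Usable = total - 2 (network and broadcast)
Usable hosts: 32766


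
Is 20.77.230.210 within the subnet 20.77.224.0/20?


Subnet network: 20.77.224.0
Test IP AND mask: 20.77.224.0
Yes, 20.77.230.210 is in 20.77.224.0/20


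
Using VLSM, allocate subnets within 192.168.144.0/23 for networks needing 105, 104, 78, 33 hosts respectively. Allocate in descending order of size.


105 hosts -> /25 (126 usable): 192.168.144.0/25
104 hosts -> /25 (126 usable): 192.168.144.128/25
78 hosts -> /25 (126 usable): 192.168.145.0/25
33 hosts -> /26 (62 usable): 192.168.145.128/26
Allocation: 192.168.144.0/25 (105 hosts, 126 usable); 192.168.144.128/25 (104 hosts, 126 usable); 192.168.145.0/25 (78 hosts, 126 usable); 192.168.145.128/26 (33 hosts, 62 usable)


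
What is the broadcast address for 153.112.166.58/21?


Network: 153.112.160.0/21
Host bits = 11
Set all host bits to 1:
Broadcast: 153.112.167.255


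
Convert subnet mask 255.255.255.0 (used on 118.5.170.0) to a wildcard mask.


Subnet mask: 255.255.255.0
Wildcard = 255.255.255.255 - subnet mask
255 - 255 = 0
255 - 255 = 0
255 - 255 = 0
255 - 0 = 255
Wildcard: 0.0.0.255


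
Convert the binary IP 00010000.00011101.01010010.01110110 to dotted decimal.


00010000 = 16
00011101 = 29
01010010 = 82
01110110 = 118
IP: 16.29.82.118


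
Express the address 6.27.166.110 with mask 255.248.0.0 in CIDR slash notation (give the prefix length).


Binary: 11111111.11111000.00000000.00000000
Count leading 1s
Prefix: /13


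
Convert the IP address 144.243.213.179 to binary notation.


144 = 10010000
243 = 11110011
213 = 11010101
179 = 10110011
Binary: 10010000.11110011.11010101.10110011


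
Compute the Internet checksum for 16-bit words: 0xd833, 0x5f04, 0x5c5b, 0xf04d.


Sum all words (with carry folding):
+ 0xd833 = 0xd833
+ 0x5f04 = 0x3738
+ 0x5c5b = 0x9393
+ 0xf04d = 0x83e1
One's complement: ~0x83e1
Checksum = 0x7c1e


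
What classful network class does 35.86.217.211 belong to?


First octet: 35
Binary: 00100011
0xxxxxxx -> Class A (1-126)
Class A, default mask 255.0.0.0 (/8)


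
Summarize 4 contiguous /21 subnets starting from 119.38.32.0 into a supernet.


Original prefix: /21
Number of subnets: 4 = 2^2
New prefix = 21 - 2 = 19
Supernet: 119.38.32.0/19


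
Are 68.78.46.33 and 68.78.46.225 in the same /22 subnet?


Mask: 255.255.252.0
68.78.46.33 AND mask = 68.78.44.0
68.78.46.225 AND mask = 68.78.44.0
Yes, same subnet (68.78.44.0)


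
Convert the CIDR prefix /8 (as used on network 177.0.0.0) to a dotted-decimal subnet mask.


/8 means 8 network bits, 24 host bits
Binary: 11111111000000000000000000000000
Mask: 255.0.0.0


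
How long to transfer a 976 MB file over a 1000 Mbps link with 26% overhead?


Effective throughput = 1000 * (1 - 26/100) = 740 Mbps
File size in Mb = 976 * 8 = 7808 Mb
Time = 7808 / 740
Time = 10.5514 seconds


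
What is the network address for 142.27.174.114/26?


IP:   10001110.00011011.10101110.01110010
Mask: 11111111.11111111.11111111.11000000
AND operation:
Net:  10001110.00011011.10101110.01000000
Network: 142.27.174.64/26


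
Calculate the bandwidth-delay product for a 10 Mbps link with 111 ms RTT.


BDP = bandwidth * RTT
= 10 Mbps * 111 ms
= 10 * 1e6 * 111 / 1000 bits
= 1110000 bits
= 138750 bytes
= 135.498 KB
BDP = 1110000 bits (138750 bytes)


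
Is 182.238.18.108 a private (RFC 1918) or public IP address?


RFC 1918 private ranges:
  10.0.0.0/8 (10.0.0.0 - 10.255.255.255)
  172.16.0.0/12 (172.16.0.0 - 172.31.255.255)
  192.168.0.0/16 (192.168.0.0 - 192.168.255.255)
Public (not in any RFC 1918 range)


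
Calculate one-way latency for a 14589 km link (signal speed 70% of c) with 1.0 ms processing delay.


Speed = 0.7 * 3e5 km/s = 210000 km/s
Propagation delay = 14589 / 210000 = 0.0695 s = 69.4714 ms
Processing delay = 1.0 ms
Total one-way latency = 70.4714 ms


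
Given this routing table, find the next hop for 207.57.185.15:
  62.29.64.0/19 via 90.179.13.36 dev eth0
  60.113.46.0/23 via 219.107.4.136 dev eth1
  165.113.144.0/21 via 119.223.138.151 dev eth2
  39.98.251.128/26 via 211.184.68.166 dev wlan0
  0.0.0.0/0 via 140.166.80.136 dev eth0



Longest prefix match for 207.57.185.15:
  /19 62.29.64.0: no
  /23 60.113.46.0: no
  /21 165.113.144.0: no
  /26 39.98.251.128: no
  /0 0.0.0.0: MATCH
Selected: next-hop 140.166.80.136 via eth0 (matched /0)


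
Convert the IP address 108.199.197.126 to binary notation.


108 = 01101100
199 = 11000111
197 = 11000101
126 = 01111110
Binary: 01101100.11000111.11000101.01111110


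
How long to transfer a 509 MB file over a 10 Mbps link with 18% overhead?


Effective throughput = 10 * (1 - 18/100) = 8.2 Mbps
File size in Mb = 509 * 8 = 4072 Mb
Time = 4072 / 8.2
Time = 496.5854 seconds


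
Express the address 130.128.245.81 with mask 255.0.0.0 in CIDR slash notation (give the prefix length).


Binary: 11111111.00000000.00000000.00000000
Count leading 1s
Prefix: /8


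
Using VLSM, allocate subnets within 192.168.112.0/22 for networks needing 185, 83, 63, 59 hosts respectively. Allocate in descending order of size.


185 hosts -> /24 (254 usable): 192.168.112.0/24
83 hosts -> /25 (126 usable): 192.168.113.0/25
63 hosts -> /25 (126 usable): 192.168.113.128/25
59 hosts -> /26 (62 usable): 192.168.114.0/26
Allocation: 192.168.112.0/24 (185 hosts, 254 usable); 192.168.113.0/25 (83 hosts, 126 usable); 192.168.113.128/25 (63 hosts, 126 usable); 192.168.114.0/26 (59 hosts, 62 usable)


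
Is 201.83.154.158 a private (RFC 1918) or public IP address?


RFC 1918 private ranges:
  10.0.0.0/8 (10.0.0.0 - 10.255.255.255)
  172.16.0.0/12 (172.16.0.0 - 172.31.255.255)
  192.168.0.0/16 (192.168.0.0 - 192.168.255.255)
Public (not in any RFC 1918 range)


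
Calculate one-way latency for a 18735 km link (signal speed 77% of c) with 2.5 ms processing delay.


Speed = 0.77 * 3e5 km/s = 231000 km/s
Propagation delay = 18735 / 231000 = 0.0811 s = 81.1039 ms
Processing delay = 2.5 ms
Total one-way latency = 83.6039 ms


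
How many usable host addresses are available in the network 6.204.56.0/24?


Host bits = 32 - 24 = 8
Total addresses = 2^8 = 256
Usable = total - 2 (network and broadcast)
Usable hosts: 254


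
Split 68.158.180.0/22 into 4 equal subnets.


New prefix = 22 + 2 = 24
Each subnet has 256 addresses
  68.158.180.0/24
  68.158.181.0/24
  68.158.182.0/24
  68.158.183.0/24
Subnets: 68.158.180.0/24, 68.158.181.0/24, 68.158.182.0/24, 68.158.183.0/24


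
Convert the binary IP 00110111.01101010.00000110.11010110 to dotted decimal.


00110111 = 55
01101010 = 106
00000110 = 6
11010110 = 214
IP: 55.106.6.214


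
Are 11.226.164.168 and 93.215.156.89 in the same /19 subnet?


Mask: 255.255.224.0
11.226.164.168 AND mask = 11.226.160.0
93.215.156.89 AND mask = 93.215.128.0
No, different subnets (11.226.160.0 vs 93.215.128.0)


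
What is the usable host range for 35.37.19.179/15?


Network: 35.36.0.0
Broadcast: 35.37.255.255
First usable = network + 1
Last usable = broadcast - 1
Range: 35.36.0.1 to 35.37.255.254


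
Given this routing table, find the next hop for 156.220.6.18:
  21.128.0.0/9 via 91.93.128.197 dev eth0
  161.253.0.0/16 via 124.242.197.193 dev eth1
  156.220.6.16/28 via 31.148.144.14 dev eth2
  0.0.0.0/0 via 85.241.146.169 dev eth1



Longest prefix match for 156.220.6.18:
  /9 21.128.0.0: no
  /16 161.253.0.0: no
  /28 156.220.6.16: MATCH
  /0 0.0.0.0: MATCH
Selected: next-hop 31.148.144.14 via eth2 (matched /28)


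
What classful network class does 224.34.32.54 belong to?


First octet: 224
Binary: 11100000
1110xxxx -> Class D (224-239)
Class D (multicast), default mask N/A


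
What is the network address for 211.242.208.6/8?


IP:   11010011.11110010.11010000.00000110
Mask: 11111111.00000000.00000000.00000000
AND operation:
Net:  11010011.00000000.00000000.00000000
Network: 211.0.0.0/8


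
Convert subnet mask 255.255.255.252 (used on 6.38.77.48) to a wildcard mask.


Subnet mask: 255.255.255.252
Wildcard = 255.255.255.255 - subnet mask
255 - 255 = 0
255 - 255 = 0
255 - 255 = 0
255 - 252 = 3
Wildcard: 0.0.0.3


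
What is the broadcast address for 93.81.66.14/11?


Network: 93.64.0.0/11
Host bits = 21
Set all host bits to 1:
Broadcast: 93.95.255.255


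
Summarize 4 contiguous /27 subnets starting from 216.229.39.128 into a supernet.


Original prefix: /27
Number of subnets: 4 = 2^2
New prefix = 27 - 2 = 25
Supernet: 216.229.39.128/25


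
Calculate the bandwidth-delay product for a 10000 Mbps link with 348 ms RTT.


BDP = bandwidth * RTT
= 10000 Mbps * 348 ms
= 10000 * 1e6 * 348 / 1000 bits
= 3480000000 bits
= 435000000 bytes
= 424804.6875 KB
BDP = 3480000000 bits (435000000 bytes)


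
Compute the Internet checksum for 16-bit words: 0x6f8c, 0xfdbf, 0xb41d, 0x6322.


Sum all words (with carry folding):
+ 0x6f8c = 0x6f8c
+ 0xfdbf = 0x6d4c
+ 0xb41d = 0x216a
+ 0x6322 = 0x848c
One's complement: ~0x848c
Checksum = 0x7b73


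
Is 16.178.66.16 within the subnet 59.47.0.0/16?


Subnet network: 59.47.0.0
Test IP AND mask: 16.178.0.0
No, 16.178.66.16 is not in 59.47.0.0/16


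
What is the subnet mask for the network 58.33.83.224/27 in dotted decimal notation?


/27 means 27 network bits, 5 host bits
Binary: 11111111111111111111111111100000
Mask: 255.255.255.224


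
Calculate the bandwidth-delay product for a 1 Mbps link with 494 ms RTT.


BDP = bandwidth * RTT
= 1 Mbps * 494 ms
= 1 * 1e6 * 494 / 1000 bits
= 494000 bits
= 61750 bytes
= 60.3027 KB
BDP = 494000 bits (61750 bytes)


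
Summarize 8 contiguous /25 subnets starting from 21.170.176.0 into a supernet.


Original prefix: /25
Number of subnets: 8 = 2^3
New prefix = 25 - 3 = 22
Supernet: 21.170.176.0/22


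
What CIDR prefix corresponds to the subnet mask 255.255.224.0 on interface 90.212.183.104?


Binary: 11111111.11111111.11100000.00000000
Count leading 1s
Prefix: /19


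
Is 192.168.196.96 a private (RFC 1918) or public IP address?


RFC 1918 private ranges:
  10.0.0.0/8 (10.0.0.0 - 10.255.255.255)
  172.16.0.0/12 (172.16.0.0 - 172.31.255.255)
  192.168.0.0/16 (192.168.0.0 - 192.168.255.255)
Private (in 192.168.0.0/16)


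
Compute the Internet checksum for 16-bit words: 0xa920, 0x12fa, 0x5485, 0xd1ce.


Sum all words (with carry folding):
+ 0xa920 = 0xa920
+ 0x12fa = 0xbc1a
+ 0x5485 = 0x10a0
+ 0xd1ce = 0xe26e
One's complement: ~0xe26e
Checksum = 0x1d91


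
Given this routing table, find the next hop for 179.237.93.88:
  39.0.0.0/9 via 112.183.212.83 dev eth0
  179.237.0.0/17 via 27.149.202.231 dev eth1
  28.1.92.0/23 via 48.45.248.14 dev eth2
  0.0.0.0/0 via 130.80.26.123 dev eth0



Longest prefix match for 179.237.93.88:
  /9 39.0.0.0: no
  /17 179.237.0.0: MATCH
  /23 28.1.92.0: no
  /0 0.0.0.0: MATCH
Selected: next-hop 27.149.202.231 via eth1 (matched /17)


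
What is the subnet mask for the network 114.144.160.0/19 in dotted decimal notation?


/19 means 19 network bits, 13 host bits
Binary: 11111111111111111110000000000000
Mask: 255.255.224.0


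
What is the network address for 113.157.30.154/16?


IP:   01110001.10011101.00011110.10011010
Mask: 11111111.11111111.00000000.00000000
AND operation:
Net:  01110001.10011101.00000000.00000000
Network: 113.157.0.0/16


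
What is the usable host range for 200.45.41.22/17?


Network: 200.45.0.0
Broadcast: 200.45.127.255
First usable = network + 1
Last usable = broadcast - 1
Range: 200.45.0.1 to 200.45.127.254


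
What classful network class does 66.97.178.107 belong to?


First octet: 66
Binary: 01000010
0xxxxxxx -> Class A (1-126)
Class A, default mask 255.0.0.0 (/8)


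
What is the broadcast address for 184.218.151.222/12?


Network: 184.208.0.0/12
Host bits = 20
Set all host bits to 1:
Broadcast: 184.223.255.255


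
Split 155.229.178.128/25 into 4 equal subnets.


New prefix = 25 + 2 = 27
Each subnet has 32 addresses
  155.229.178.128/27
  155.229.178.160/27
  155.229.178.192/27
  155.229.178.224/27
Subnets: 155.229.178.128/27, 155.229.178.160/27, 155.229.178.192/27, 155.229.178.224/27


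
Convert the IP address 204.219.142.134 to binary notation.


204 = 11001100
219 = 11011011
142 = 10001110
134 = 10000110
Binary: 11001100.11011011.10001110.10000110


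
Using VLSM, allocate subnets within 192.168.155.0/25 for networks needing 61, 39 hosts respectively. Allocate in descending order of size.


61 hosts -> /26 (62 usable): 192.168.155.0/26
39 hosts -> /26 (62 usable): 192.168.155.64/26
Allocation: 192.168.155.0/26 (61 hosts, 62 usable); 192.168.155.64/26 (39 hosts, 62 usable)


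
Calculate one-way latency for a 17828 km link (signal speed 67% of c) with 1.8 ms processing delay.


Speed = 0.67 * 3e5 km/s = 201000 km/s
Propagation delay = 17828 / 201000 = 0.0887 s = 88.6965 ms
Processing delay = 1.8 ms
Total one-way latency = 90.4965 ms


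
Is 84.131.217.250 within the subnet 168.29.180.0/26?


Subnet network: 168.29.180.0
Test IP AND mask: 84.131.217.192
No, 84.131.217.250 is not in 168.29.180.0/26


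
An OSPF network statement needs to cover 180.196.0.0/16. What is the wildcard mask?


Subnet mask: 255.255.0.0
Wildcard = 255.255.255.255 - subnet mask
255 - 255 = 0
255 - 255 = 0
255 - 0 = 255
255 - 0 = 255
Wildcard: 0.0.255.255


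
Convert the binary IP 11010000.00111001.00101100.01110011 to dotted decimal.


11010000 = 208
00111001 = 57
00101100 = 44
01110011 = 115
IP: 208.57.44.115


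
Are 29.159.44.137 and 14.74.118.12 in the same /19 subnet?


Mask: 255.255.224.0
29.159.44.137 AND mask = 29.159.32.0
14.74.118.12 AND mask = 14.74.96.0
No, different subnets (29.159.32.0 vs 14.74.96.0)


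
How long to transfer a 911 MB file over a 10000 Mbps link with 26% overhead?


Effective throughput = 10000 * (1 - 26/100) = 7400 Mbps
File size in Mb = 911 * 8 = 7288 Mb
Time = 7288 / 7400
Time = 0.9849 seconds


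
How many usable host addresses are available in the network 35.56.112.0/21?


Host bits = 32 - 21 = 11
Total addresses = 2^11 = 2048
Usable = total - 2 (network and broadcast)
Usable hosts: 2046


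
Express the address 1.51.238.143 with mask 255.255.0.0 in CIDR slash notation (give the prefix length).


Binary: 11111111.11111111.00000000.00000000
Count leading 1s
Prefix: /16


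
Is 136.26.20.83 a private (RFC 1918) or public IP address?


RFC 1918 private ranges:
  10.0.0.0/8 (10.0.0.0 - 10.255.255.255)
  172.16.0.0/12 (172.16.0.0 - 172.31.255.255)
  192.168.0.0/16 (192.168.0.0 - 192.168.255.255)
Public (not in any RFC 1918 range)


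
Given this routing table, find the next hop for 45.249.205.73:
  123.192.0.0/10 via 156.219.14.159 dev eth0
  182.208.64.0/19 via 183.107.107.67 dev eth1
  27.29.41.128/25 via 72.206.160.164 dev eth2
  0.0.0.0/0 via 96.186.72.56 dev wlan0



Longest prefix match for 45.249.205.73:
  /10 123.192.0.0: no
  /19 182.208.64.0: no
  /25 27.29.41.128: no
  /0 0.0.0.0: MATCH
Selected: next-hop 96.186.72.56 via wlan0 (matched /0)


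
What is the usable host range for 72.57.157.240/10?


Network: 72.0.0.0
Broadcast: 72.63.255.255
First usable = network + 1
Last usable = broadcast - 1
Range: 72.0.0.1 to 72.63.255.254


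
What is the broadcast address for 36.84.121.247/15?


Network: 36.84.0.0/15
Host bits = 17
Set all host bits to 1:
Broadcast: 36.85.255.255


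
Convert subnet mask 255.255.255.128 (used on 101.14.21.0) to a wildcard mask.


Subnet mask: 255.255.255.128
Wildcard = 255.255.255.255 - subnet mask
255 - 255 = 0
255 - 255 = 0
255 - 255 = 0
255 - 128 = 127
Wildcard: 0.0.0.127


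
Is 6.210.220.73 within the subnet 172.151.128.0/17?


Subnet network: 172.151.128.0
Test IP AND mask: 6.210.128.0
No, 6.210.220.73 is not in 172.151.128.0/17


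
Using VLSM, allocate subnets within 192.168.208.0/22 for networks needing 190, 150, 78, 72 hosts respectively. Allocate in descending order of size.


190 hosts -> /24 (254 usable): 192.168.208.0/24
150 hosts -> /24 (254 usable): 192.168.209.0/24
78 hosts -> /25 (126 usable): 192.168.210.0/25
72 hosts -> /25 (126 usable): 192.168.210.128/25
Allocation: 192.168.208.0/24 (190 hosts, 254 usable); 192.168.209.0/24 (150 hosts, 254 usable); 192.168.210.0/25 (78 hosts, 126 usable); 192.168.210.128/25 (72 hosts, 126 usable)


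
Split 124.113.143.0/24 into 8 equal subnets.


New prefix = 24 + 3 = 27
Each subnet has 32 addresses
  124.113.143.0/27
  124.113.143.32/27
  124.113.143.64/27
  124.113.143.96/27
  124.113.143.128/27
  124.113.143.160/27
  124.113.143.192/27
  124.113.143.224/27
Subnets: 124.113.143.0/27, 124.113.143.32/27, 124.113.143.64/27, 124.113.143.96/27, 124.113.143.128/27, 124.113.143.160/27, 124.113.143.192/27, 124.113.143.224/27


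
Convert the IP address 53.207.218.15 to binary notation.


53 = 00110101
207 = 11001111
218 = 11011010
15 = 00001111
Binary: 00110101.11001111.11011010.00001111


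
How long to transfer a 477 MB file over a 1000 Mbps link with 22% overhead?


Effective throughput = 1000 * (1 - 22/100) = 780 Mbps
File size in Mb = 477 * 8 = 3816 Mb
Time = 3816 / 780
Time = 4.8923 seconds


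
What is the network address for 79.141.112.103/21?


IP:   01001111.10001101.01110000.01100111
Mask: 11111111.11111111.11111000.00000000
AND operation:
Net:  01001111.10001101.01110000.00000000
Network: 79.141.112.0/21


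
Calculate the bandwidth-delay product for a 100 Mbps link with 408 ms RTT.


BDP = bandwidth * RTT
= 100 Mbps * 408 ms
= 100 * 1e6 * 408 / 1000 bits
= 40800000 bits
= 5100000 bytes
= 4980.4688 KB
BDP = 40800000 bits (5100000 bytes)


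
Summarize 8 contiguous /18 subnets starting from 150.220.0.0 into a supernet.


Original prefix: /18
Number of subnets: 8 = 2^3
New prefix = 18 - 3 = 15
Supernet: 150.220.0.0/15


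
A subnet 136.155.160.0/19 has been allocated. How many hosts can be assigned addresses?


Host bits = 32 - 19 = 13
Total addresses = 2^13 = 8192
Usable = total - 2 (network and broadcast)
Usable hosts: 8190


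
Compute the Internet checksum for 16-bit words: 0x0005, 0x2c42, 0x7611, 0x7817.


Sum all words (with carry folding):
+ 0x0005 = 0x0005
+ 0x2c42 = 0x2c47
+ 0x7611 = 0xa258
+ 0x7817 = 0x1a70
One's complement: ~0x1a70
Checksum = 0xe58f


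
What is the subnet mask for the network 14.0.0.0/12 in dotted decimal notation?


/12 means 12 network bits, 20 host bits
Binary: 11111111111100000000000000000000
Mask: 255.240.0.0


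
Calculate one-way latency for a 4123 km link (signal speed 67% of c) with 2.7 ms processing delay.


Speed = 0.67 * 3e5 km/s = 201000 km/s
Propagation delay = 4123 / 201000 = 0.0205 s = 20.5124 ms
Processing delay = 2.7 ms
Total one-way latency = 23.2124 ms


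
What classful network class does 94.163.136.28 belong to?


First octet: 94
Binary: 01011110
0xxxxxxx -> Class A (1-126)
Class A, default mask 255.0.0.0 (/8)


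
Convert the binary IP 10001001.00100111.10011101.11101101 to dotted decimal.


10001001 = 137
00100111 = 39
10011101 = 157
11101101 = 237
IP: 137.39.157.237


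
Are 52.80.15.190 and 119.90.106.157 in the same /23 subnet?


Mask: 255.255.254.0
52.80.15.190 AND mask = 52.80.14.0
119.90.106.157 AND mask = 119.90.106.0
No, different subnets (52.80.14.0 vs 119.90.106.0)


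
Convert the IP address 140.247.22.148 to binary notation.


140 = 10001100
247 = 11110111
22 = 00010110
148 = 10010100
Binary: 10001100.11110111.00010110.10010100


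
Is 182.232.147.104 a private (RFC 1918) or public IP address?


RFC 1918 private ranges:
  10.0.0.0/8 (10.0.0.0 - 10.255.255.255)
  172.16.0.0/12 (172.16.0.0 - 172.31.255.255)
  192.168.0.0/16 (192.168.0.0 - 192.168.255.255)
Public (not in any RFC 1918 range)


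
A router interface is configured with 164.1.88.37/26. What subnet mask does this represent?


/26 means 26 network bits, 6 host bits
Binary: 11111111111111111111111111000000
Mask: 255.255.255.192


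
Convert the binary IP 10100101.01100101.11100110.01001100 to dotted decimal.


10100101 = 165
01100101 = 101
11100110 = 230
01001100 = 76
IP: 165.101.230.76


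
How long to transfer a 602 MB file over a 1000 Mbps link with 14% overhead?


Effective throughput = 1000 * (1 - 14/100) = 860 Mbps
File size in Mb = 602 * 8 = 4816 Mb
Time = 4816 / 860
Time = 5.6 seconds


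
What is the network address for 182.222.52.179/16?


IP:   10110110.11011110.00110100.10110011
Mask: 11111111.11111111.00000000.00000000
AND operation:
Net:  10110110.11011110.00000000.00000000
Network: 182.222.0.0/16


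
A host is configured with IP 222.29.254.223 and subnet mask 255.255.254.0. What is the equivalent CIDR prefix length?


Binary: 11111111.11111111.11111110.00000000
Count leading 1s
Prefix: /23


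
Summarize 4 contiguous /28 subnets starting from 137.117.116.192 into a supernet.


Original prefix: /28
Number of subnets: 4 = 2^2
New prefix = 28 - 2 = 26
Supernet: 137.117.116.192/26


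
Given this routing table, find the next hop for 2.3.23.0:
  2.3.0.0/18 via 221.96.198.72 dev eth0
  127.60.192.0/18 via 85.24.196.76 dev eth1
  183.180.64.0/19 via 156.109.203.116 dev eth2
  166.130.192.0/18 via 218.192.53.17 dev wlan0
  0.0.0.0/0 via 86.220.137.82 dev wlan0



Longest prefix match for 2.3.23.0:
  /18 2.3.0.0: MATCH
  /18 127.60.192.0: no
  /19 183.180.64.0: no
  /18 166.130.192.0: no
  /0 0.0.0.0: MATCH
Selected: next-hop 221.96.198.72 via eth0 (matched /18)


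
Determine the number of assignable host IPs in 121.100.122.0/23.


Host bits = 32 - 23 = 9
Total addresses = 2^9 = 512
Usable = total - 2 (network and broadcast)
Usable hosts: 510


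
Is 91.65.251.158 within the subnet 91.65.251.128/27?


Subnet network: 91.65.251.128
Test IP AND mask: 91.65.251.128
Yes, 91.65.251.158 is in 91.65.251.128/27


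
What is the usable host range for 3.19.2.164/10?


Network: 3.0.0.0
Broadcast: 3.63.255.255
First usable = network + 1
Last usable = broadcast - 1
Range: 3.0.0.1 to 3.63.255.254


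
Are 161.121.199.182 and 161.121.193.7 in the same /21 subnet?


Mask: 255.255.248.0
161.121.199.182 AND mask = 161.121.192.0
161.121.193.7 AND mask = 161.121.192.0
Yes, same subnet (161.121.192.0)


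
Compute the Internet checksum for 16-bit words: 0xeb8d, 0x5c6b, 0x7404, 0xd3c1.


Sum all words (with carry folding):
+ 0xeb8d = 0xeb8d
+ 0x5c6b = 0x47f9
+ 0x7404 = 0xbbfd
+ 0xd3c1 = 0x8fbf
One's complement: ~0x8fbf
Checksum = 0x7040


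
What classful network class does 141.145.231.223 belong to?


First octet: 141
Binary: 10001101
10xxxxxx -> Class B (128-191)
Class B, default mask 255.255.0.0 (/16)


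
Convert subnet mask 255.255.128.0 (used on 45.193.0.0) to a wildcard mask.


Subnet mask: 255.255.128.0
Wildcard = 255.255.255.255 - subnet mask
255 - 255 = 0
255 - 255 = 0
255 - 128 = 127
255 - 0 = 255
Wildcard: 0.0.127.255


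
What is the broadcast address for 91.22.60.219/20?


Network: 91.22.48.0/20
Host bits = 12
Set all host bits to 1:
Broadcast: 91.22.63.255


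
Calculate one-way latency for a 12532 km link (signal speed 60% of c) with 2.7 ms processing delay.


Speed = 0.6 * 3e5 km/s = 180000 km/s
Propagation delay = 12532 / 180000 = 0.0696 s = 69.6222 ms
Processing delay = 2.7 ms
Total one-way latency = 72.3222 ms


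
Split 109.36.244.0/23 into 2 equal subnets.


New prefix = 23 + 1 = 24
Each subnet has 256 addresses
  109.36.244.0/24
  109.36.245.0/24
Subnets: 109.36.244.0/24, 109.36.245.0/24


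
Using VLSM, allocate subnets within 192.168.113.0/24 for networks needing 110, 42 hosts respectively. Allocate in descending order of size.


110 hosts -> /25 (126 usable): 192.168.113.0/25
42 hosts -> /26 (62 usable): 192.168.113.128/26
Allocation: 192.168.113.0/25 (110 hosts, 126 usable); 192.168.113.128/26 (42 hosts, 62 usable)


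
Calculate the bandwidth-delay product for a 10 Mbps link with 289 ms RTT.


BDP = bandwidth * RTT
= 10 Mbps * 289 ms
= 10 * 1e6 * 289 / 1000 bits
= 2890000 bits
= 361250 bytes
= 352.7832 KB
BDP = 2890000 bits (361250 bytes)


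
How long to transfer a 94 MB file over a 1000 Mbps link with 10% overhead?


Effective throughput = 1000 * (1 - 10/100) = 900 Mbps
File size in Mb = 94 * 8 = 752 Mb
Time = 752 / 900
Time = 0.8356 seconds


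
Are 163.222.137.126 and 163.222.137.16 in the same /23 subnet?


Mask: 255.255.254.0
163.222.137.126 AND mask = 163.222.136.0
163.222.137.16 AND mask = 163.222.136.0
Yes, same subnet (163.222.136.0)


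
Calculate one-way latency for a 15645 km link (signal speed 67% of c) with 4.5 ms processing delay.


Speed = 0.67 * 3e5 km/s = 201000 km/s
Propagation delay = 15645 / 201000 = 0.0778 s = 77.8358 ms
Processing delay = 4.5 ms
Total one-way latency = 82.3358 ms


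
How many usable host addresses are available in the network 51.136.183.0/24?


Host bits = 32 - 24 = 8
Total addresses = 2^8 = 256
Usable = total - 2 (network and broadcast)
Usable hosts: 254


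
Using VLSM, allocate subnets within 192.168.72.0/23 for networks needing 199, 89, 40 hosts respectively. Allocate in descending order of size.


199 hosts -> /24 (254 usable): 192.168.72.0/24
89 hosts -> /25 (126 usable): 192.168.73.0/25
40 hosts -> /26 (62 usable): 192.168.73.128/26
Allocation: 192.168.72.0/24 (199 hosts, 254 usable); 192.168.73.0/25 (89 hosts, 126 usable); 192.168.73.128/26 (40 hosts, 62 usable)


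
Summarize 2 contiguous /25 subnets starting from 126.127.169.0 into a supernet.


Original prefix: /25
Number of subnets: 2 = 2^1
New prefix = 25 - 1 = 24
Supernet: 126.127.169.0/24


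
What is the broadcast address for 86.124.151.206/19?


Network: 86.124.128.0/19
Host bits = 13
Set all host bits to 1:
Broadcast: 86.124.159.255


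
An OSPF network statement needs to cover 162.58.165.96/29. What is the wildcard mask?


Subnet mask: 255.255.255.248
Wildcard = 255.255.255.255 - subnet mask
255 - 255 = 0
255 - 255 = 0
255 - 255 = 0
255 - 248 = 7
Wildcard: 0.0.0.7


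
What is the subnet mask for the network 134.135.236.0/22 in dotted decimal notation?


/22 means 22 network bits, 10 host bits
Binary: 11111111111111111111110000000000
Mask: 255.255.252.0


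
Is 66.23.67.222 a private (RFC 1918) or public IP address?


RFC 1918 private ranges:
  10.0.0.0/8 (10.0.0.0 - 10.255.255.255)
  172.16.0.0/12 (172.16.0.0 - 172.31.255.255)
  192.168.0.0/16 (192.168.0.0 - 192.168.255.255)
Public (not in any RFC 1918 range)


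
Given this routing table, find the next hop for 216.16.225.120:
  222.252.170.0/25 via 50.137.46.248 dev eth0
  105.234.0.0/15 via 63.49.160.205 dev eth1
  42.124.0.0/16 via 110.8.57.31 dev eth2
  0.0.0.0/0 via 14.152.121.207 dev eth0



Longest prefix match for 216.16.225.120:
  /25 222.252.170.0: no
  /15 105.234.0.0: no
  /16 42.124.0.0: no
  /0 0.0.0.0: MATCH
Selected: next-hop 14.152.121.207 via eth0 (matched /0)


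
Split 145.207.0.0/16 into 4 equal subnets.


New prefix = 16 + 2 = 18
Each subnet has 16384 addresses
  145.207.0.0/18
  145.207.64.0/18
  145.207.128.0/18
  145.207.192.0/18
Subnets: 145.207.0.0/18, 145.207.64.0/18, 145.207.128.0/18, 145.207.192.0/18


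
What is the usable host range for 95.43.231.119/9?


Network: 95.0.0.0
Broadcast: 95.127.255.255
First usable = network + 1
Last usable = broadcast - 1
Range: 95.0.0.1 to 95.127.255.254


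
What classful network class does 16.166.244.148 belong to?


First octet: 16
Binary: 00010000
0xxxxxxx -> Class A (1-126)
Class A, default mask 255.0.0.0 (/8)


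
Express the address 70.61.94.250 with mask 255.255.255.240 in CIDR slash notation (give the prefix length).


Binary: 11111111.11111111.11111111.11110000
Count leading 1s
Prefix: /28


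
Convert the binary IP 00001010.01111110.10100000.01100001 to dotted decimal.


00001010 = 10
01111110 = 126
10100000 = 160
01100001 = 97
IP: 10.126.160.97


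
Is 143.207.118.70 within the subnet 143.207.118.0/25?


Subnet network: 143.207.118.0
Test IP AND mask: 143.207.118.0
Yes, 143.207.118.70 is in 143.207.118.0/25


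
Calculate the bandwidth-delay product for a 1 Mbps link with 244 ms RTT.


BDP = bandwidth * RTT
= 1 Mbps * 244 ms
= 1 * 1e6 * 244 / 1000 bits
= 244000 bits
= 30500 bytes
= 29.7852 KB
BDP = 244000 bits (30500 bytes)


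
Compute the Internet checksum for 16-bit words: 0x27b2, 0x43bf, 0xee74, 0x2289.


Sum all words (with carry folding):
+ 0x27b2 = 0x27b2
+ 0x43bf = 0x6b71
+ 0xee74 = 0x59e6
+ 0x2289 = 0x7c6f
One's complement: ~0x7c6f
Checksum = 0x8390


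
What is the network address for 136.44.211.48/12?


IP:   10001000.00101100.11010011.00110000
Mask: 11111111.11110000.00000000.00000000
AND operation:
Net:  10001000.00100000.00000000.00000000
Network: 136.32.0.0/12


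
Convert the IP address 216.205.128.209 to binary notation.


216 = 11011000
205 = 11001101
128 = 10000000
209 = 11010001
Binary: 11011000.11001101.10000000.11010001


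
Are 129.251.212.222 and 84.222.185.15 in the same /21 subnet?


Mask: 255.255.248.0
129.251.212.222 AND mask = 129.251.208.0
84.222.185.15 AND mask = 84.222.184.0
No, different subnets (129.251.208.0 vs 84.222.184.0)


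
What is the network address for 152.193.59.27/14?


IP:   10011000.11000001.00111011.00011011
Mask: 11111111.11111100.00000000.00000000
AND operation:
Net:  10011000.11000000.00000000.00000000
Network: 152.192.0.0/14


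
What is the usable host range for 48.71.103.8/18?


Network: 48.71.64.0
Broadcast: 48.71.127.255
First usable = network + 1
Last usable = broadcast - 1
Range: 48.71.64.1 to 48.71.127.254


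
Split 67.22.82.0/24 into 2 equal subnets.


New prefix = 24 + 1 = 25
Each subnet has 128 addresses
  67.22.82.0/25
  67.22.82.128/25
Subnets: 67.22.82.0/25, 67.22.82.128/25


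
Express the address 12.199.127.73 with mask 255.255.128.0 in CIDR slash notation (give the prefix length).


Binary: 11111111.11111111.10000000.00000000
Count leading 1s
Prefix: /17
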